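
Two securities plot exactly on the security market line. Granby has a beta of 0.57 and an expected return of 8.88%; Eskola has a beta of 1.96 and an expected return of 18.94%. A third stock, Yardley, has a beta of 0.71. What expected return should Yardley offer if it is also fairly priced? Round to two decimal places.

9.89%

MRP (SML slope) = (18.94% − 8.88%) / (1.96 − 0.57) = 10.06% / 1.39 = 7.2374%
R_f (intercept) = 8.88% − 0.57 × 7.2374% = 4.7547%
E(R_Yardley) = R_f + β × MRP = 4.7547% + 0.71 × 7.2374% = 9.89%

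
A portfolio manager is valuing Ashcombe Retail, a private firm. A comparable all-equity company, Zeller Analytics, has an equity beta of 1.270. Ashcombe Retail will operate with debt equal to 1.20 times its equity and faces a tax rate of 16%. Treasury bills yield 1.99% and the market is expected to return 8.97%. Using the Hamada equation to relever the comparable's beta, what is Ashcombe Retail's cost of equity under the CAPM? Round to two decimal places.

19.79%

β_L = β_U × [1 + (1 − t)(D/E)] = 1.270 × [1 + (1 − 0.16) × 1.20]
    = 1.270 × [1 + 0.84 × 1.20] = 1.270 × 2.0080 = 2.5502
MRP = 8.97% − 1.99% = 6.98%
E(R) = R_f + β_L × MRP = 1.99% + 2.5502 × 6.98% = 19.79%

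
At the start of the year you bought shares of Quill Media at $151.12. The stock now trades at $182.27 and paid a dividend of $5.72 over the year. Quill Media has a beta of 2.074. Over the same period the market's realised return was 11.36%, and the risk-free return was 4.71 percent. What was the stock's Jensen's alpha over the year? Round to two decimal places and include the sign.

Realised HPR = (P1 + D1 − P0) / P0 = (182.27 + 5.72 − 151.12) / 151.12 = 36.87 / 151.12 = 24.3978%
MRP = 11.36% − 4.71% = 6.65%
CAPM required = R_f + β·MRP = 4.71% + 2.074 × 6.65% = 18.50210%
α = realised − required = 24.3978% − 18.50210% = +5.90%

+5.90%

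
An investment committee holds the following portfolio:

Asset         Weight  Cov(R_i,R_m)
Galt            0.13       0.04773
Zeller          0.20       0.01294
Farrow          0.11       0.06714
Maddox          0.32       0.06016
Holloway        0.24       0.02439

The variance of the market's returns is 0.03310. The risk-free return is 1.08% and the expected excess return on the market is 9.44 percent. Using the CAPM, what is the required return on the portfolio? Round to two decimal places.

β_Galt = 0.04773 / 0.03310 = 1.4420
β_Zeller = 0.01294 / 0.03310 = 0.3909
β_Farrow = 0.06714 / 0.03310 = 2.0284
β_Maddox = 0.06016 / 0.03310 = 1.8175
β_Holloway = 0.02439 / 0.03310 = 0.7369
β_P = Σ w_i β_i = 0.13×1.4420 + 0.20×0.3909 + 0.11×2.0284 + 0.32×1.8175 + 0.24×0.7369 = 1.2472
E(R_P) = R_f + β_P × MRP = 1.08% + 1.2472 × 9.44% = 12.85%

12.85%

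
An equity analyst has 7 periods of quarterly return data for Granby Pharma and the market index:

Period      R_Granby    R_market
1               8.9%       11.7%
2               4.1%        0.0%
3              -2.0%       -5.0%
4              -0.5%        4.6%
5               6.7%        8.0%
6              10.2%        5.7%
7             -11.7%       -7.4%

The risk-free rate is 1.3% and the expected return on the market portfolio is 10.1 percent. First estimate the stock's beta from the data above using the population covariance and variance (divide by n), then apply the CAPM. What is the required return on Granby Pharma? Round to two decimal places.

9.51%

Mean R_i = (8.9 + 4.1 − 2.0 − 0.5 + 6.7 + 10.2 − 11.7) / 7 = 2.2429%
Mean R_m = (11.7 + 0.0 − 5.0 + 4.6 + 8.0 + 5.7 − 7.4) / 7 = 2.5143%
Σ(R_i − R̄_i)(R_m − R̄_m) = 270.6757  ⇒  Cov = 270.6757 / 7 = 38.6680
Σ(R_m − R̄_m)² = 290.0486  ⇒  Var(R_m) = 290.0486 / 7 = 41.4355
β = Cov / Var(R_m) = 38.6680 / 41.4355 = 0.9332
MRP = 10.1% − 1.3% = 8.80%
E(R) = R_f + β × MRP = 1.3% + 0.9332 × 8.8% = 9.51%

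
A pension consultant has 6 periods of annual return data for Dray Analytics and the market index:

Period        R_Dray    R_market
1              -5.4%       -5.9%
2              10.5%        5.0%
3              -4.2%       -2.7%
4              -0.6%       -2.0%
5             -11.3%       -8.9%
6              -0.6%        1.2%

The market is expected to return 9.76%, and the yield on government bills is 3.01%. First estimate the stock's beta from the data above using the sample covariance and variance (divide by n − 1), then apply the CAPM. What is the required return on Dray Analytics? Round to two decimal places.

12.45%

Mean R_i = (-5.4 + 10.5 − 4.2 − 0.6 − 11.3 − 0.6) / 6 = -1.9333%
Mean R_m = (-5.9 + 5.0 − 2.7 − 2.0 − 8.9 + 1.2) / 6 = -2.2167%
Σ(R_i − R̄_i)(R_m − R̄_m) = 171.0367  ⇒  Cov = 171.0367 / 5 = 34.2073
Σ(R_m − R̄_m)² = 122.2683  ⇒  Var(R_m) = 122.2683 / 5 = 24.4537
β = Cov / Var(R_m) = 34.2073 / 24.4537 = 1.3989
MRP = 9.76% − 3.01% = 6.75%
E(R) = R_f + β × MRP = 3.01% + 1.3989 × 6.75% = 12.45%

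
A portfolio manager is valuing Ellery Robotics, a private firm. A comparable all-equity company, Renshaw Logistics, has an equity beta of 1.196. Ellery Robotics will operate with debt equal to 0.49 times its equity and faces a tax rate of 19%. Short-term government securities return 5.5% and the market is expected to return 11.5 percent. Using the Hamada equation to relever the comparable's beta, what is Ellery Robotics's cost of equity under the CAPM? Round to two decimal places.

β_L = β_U × [1 + (1 − t)(D/E)] = 1.196 × [1 + (1 − 0.19) × 0.49]
    = 1.196 × [1 + 0.81 × 0.49] = 1.196 × 1.3969 = 1.6707
MRP = 11.5% − 5.5% = 6.00%
E(R) = R_f + β_L × MRP = 5.5% + 1.6707 × 6.0% = 15.52%

15.52%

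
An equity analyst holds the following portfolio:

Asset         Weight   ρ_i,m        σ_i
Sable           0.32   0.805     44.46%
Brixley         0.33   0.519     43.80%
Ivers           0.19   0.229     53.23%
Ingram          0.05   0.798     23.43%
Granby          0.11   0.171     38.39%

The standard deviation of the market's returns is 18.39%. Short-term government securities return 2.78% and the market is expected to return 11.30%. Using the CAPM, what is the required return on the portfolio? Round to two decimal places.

13.40%

β_Sable = 0.805 × 44.46% / 18.39% = 1.9462
β_Brixley = 0.519 × 43.80% / 18.39% = 1.2361
β_Ivers = 0.229 × 53.23% / 18.39% = 0.6628
β_Ingram = 0.798 × 23.43% / 18.39% = 1.0167
β_Granby = 0.171 × 38.39% / 18.39% = 0.3570
β_P = Σ w_i β_i = 0.32×1.9462 + 0.33×1.2361 + 0.19×0.6628 + 0.05×1.0167 + 0.11×0.3570 = 1.2467
MRP = 11.30% − 2.78% = 8.52%
E(R_P) = R_f + β_P × MRP = 2.78% + 1.2467 × 8.52% = 13.40%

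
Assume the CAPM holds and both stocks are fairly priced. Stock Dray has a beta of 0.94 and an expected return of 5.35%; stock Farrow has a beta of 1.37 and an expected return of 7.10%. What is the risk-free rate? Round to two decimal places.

1.52%

Both satisfy E(R) = R_f + β·MRP, so the slope of the SML is
MRP = (7.10% − 5.35%) / (1.37 − 0.94) = 1.75% / 0.43 = 4.0698%
R_f = E(R_Dray) − β_Dray·MRP = 5.35% − 0.94 × 4.0698% = 1.5244%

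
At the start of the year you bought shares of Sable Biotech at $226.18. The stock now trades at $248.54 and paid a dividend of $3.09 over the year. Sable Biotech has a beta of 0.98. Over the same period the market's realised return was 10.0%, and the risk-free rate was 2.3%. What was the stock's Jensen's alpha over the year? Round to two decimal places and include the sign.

+1.41%

Realised HPR = (P1 + D1 − P0) / P0 = (248.54 + 3.09 − 226.18) / 226.18 = 25.45 / 226.18 = 11.2521%
MRP = 10.0% − 2.3% = 7.70%
CAPM required = R_f + β·MRP = 2.3% + 0.98 × 7.7% = 9.8460%
α = realised − required = 11.2521% − 9.8460% = +1.41%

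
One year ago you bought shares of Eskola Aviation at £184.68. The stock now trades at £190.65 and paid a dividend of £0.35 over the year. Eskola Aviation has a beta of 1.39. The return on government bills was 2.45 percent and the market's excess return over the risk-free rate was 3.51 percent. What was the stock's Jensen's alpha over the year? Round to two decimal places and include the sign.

-3.91%

Realised HPR = (P1 + D1 − P0) / P0 = (190.65 + 0.35 − 184.68) / 184.68 = 6.32 / 184.68 = 3.4221%
CAPM required = R_f + β·MRP = 2.45% + 1.39 × 3.51% = 7.3289%
α = realised − required = 3.4221% − 7.3289% = -3.91%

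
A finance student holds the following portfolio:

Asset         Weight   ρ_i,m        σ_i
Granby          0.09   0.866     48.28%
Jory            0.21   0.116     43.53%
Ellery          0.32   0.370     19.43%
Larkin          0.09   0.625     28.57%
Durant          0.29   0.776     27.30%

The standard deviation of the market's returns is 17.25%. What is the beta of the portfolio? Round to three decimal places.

β_Granby = 0.866 × 48.28% / 17.25% = 2.4238
β_Jory = 0.116 × 43.53% / 17.25% = 0.2927
β_Ellery = 0.370 × 19.43% / 17.25% = 0.4168
β_Larkin = 0.625 × 28.57% / 17.25% = 1.0351
β_Durant = 0.776 × 27.30% / 17.25% = 1.2281
β_P = Σ w_i β_i = 0.09×2.4238 + 0.21×0.2927 + 0.32×0.4168 + 0.09×1.0351 + 0.29×1.2281 = 0.8623

0.862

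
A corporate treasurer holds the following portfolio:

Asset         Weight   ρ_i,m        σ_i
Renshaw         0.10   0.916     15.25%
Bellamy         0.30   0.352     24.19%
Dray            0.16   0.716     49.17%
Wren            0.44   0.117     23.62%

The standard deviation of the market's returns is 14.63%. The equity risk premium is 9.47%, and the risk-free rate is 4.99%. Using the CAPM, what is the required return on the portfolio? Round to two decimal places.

11.98%

β_Renshaw = 0.916 × 15.25% / 14.63% = 0.9548
β_Bellamy = 0.352 × 24.19% / 14.63% = 0.5820
β_Dray = 0.716 × 49.17% / 14.63% = 2.4064
β_Wren = 0.117 × 23.62% / 14.63% = 0.1889
β_P = Σ w_i β_i = 0.10×0.9548 + 0.30×0.5820 + 0.16×2.4064 + 0.44×0.1889 = 0.7382
E(R_P) = R_f + β_P × MRP = 4.99% + 0.7382 × 9.47% = 11.98%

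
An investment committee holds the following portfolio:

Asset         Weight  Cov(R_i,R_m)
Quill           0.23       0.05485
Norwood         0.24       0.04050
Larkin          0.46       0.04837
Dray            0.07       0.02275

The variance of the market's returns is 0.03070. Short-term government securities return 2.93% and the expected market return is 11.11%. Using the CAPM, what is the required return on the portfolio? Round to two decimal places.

15.23%

β_Quill = 0.05485 / 0.03070 = 1.7866
β_Norwood = 0.04050 / 0.03070 = 1.3192
β_Larkin = 0.04837 / 0.03070 = 1.5756
β_Dray = 0.02275 / 0.03070 = 0.7410
β_P = Σ w_i β_i = 0.23×1.7866 + 0.24×1.3192 + 0.46×1.5756 + 0.07×0.7410 = 1.5042
MRP = 11.11% − 2.93% = 8.18%
E(R_P) = R_f + β_P × MRP = 2.93% + 1.5042 × 8.18% = 15.23%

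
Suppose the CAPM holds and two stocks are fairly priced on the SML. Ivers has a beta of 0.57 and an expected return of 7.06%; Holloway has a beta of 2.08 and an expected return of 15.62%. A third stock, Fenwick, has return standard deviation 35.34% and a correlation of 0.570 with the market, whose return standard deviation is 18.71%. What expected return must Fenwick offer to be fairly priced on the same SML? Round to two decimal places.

9.93%

MRP = (15.62% − 7.06%) / (2.08 − 0.57) = 5.6689%
R_f = 7.06% − 0.57 × 5.6689% = 3.8287%
β_Fenwick = ρ·σ_i/σ_m = 0.570 × 35.34 / 18.71 = 1.0766
E(R_Fenwick) = R_f + β × MRP = 3.8287% + 1.0766 × 5.6689% = 9.93%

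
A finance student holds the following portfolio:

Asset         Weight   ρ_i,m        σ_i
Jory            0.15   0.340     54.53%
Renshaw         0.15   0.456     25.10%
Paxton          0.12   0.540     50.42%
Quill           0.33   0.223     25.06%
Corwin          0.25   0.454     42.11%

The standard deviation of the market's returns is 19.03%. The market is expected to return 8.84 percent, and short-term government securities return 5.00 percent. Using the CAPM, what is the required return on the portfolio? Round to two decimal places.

β_Jory = 0.340 × 54.53% / 19.03% = 0.9743
β_Renshaw = 0.456 × 25.10% / 19.03% = 0.6015
β_Paxton = 0.540 × 50.42% / 19.03% = 1.4307
β_Quill = 0.223 × 25.06% / 19.03% = 0.2937
β_Corwin = 0.454 × 42.11% / 19.03% = 1.0046
β_P = Σ w_i β_i = 0.15×0.9743 + 0.15×0.6015 + 0.12×1.4307 + 0.33×0.2937 + 0.25×1.0046 = 0.7561
MRP = 8.84% − 5.00% = 3.84%
E(R_P) = R_f + β_P × MRP = 5.00% + 0.7561 × 3.84% = 7.90%

7.90%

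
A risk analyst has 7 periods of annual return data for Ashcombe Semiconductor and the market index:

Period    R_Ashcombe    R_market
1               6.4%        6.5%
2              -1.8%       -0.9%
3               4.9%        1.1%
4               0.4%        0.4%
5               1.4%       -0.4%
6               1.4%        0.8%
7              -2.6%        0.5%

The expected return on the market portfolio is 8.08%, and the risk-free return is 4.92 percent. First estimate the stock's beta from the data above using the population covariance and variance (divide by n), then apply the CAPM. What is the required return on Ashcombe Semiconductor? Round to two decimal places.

Mean R_i = (6.4 − 1.8 + 4.9 + 0.4 + 1.4 + 1.4 − 2.6) / 7 = 1.4429%
Mean R_m = (6.5 − 0.9 + 1.1 + 0.4 − 0.4 + 0.8 + 0.5) / 7 = 1.1429%
Σ(R_i − R̄_i)(R_m − R̄_m) = 36.4871  ⇒  Cov = 36.4871 / 7 = 5.2124
Σ(R_m − R̄_m)² = 36.3371  ⇒  Var(R_m) = 36.3371 / 7 = 5.1910
β = Cov / Var(R_m) = 5.2124 / 5.1910 = 1.0041
MRP = 8.08% − 4.92% = 3.16%
E(R) = R_f + β × MRP = 4.92% + 1.0041 × 3.16% = 8.09%

8.09%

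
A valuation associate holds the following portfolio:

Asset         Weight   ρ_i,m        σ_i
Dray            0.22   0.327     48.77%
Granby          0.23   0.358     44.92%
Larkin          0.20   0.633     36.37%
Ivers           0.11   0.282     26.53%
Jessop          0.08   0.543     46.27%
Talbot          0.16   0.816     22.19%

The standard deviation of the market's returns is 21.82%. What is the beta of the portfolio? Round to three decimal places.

β_Dray = 0.327 × 48.77% / 21.82% = 0.7309
β_Granby = 0.358 × 44.92% / 21.82% = 0.7370
β_Larkin = 0.633 × 36.37% / 21.82% = 1.0551
β_Ivers = 0.282 × 26.53% / 21.82% = 0.3429
β_Jessop = 0.543 × 46.27% / 21.82% = 1.1514
β_Talbot = 0.816 × 22.19% / 21.82% = 0.8298
β_P = Σ w_i β_i = 0.22×0.7309 + 0.23×0.7370 + 0.20×1.0551 + 0.11×0.3429 + 0.08×1.1514 + 0.16×0.8298 = 0.8039

0.804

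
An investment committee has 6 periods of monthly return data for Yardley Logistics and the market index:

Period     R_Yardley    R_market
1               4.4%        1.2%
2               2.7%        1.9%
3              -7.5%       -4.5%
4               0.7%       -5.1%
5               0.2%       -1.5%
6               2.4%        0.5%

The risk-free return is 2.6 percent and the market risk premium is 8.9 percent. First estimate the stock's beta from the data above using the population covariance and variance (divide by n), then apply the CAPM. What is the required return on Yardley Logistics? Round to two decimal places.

Mean R_i = (4.4 + 2.7 − 7.5 + 0.7 + 0.2 + 2.4) / 6 = 0.4833%
Mean R_m = (1.2 + 1.9 − 4.5 − 5.1 − 1.5 + 0.5) / 6 = -1.2500%
Σ(R_i − R̄_i)(R_m − R̄_m) = 45.1150  ⇒  Cov = 45.1150 / 6 = 7.5192
Σ(R_m − R̄_m)² = 44.4350  ⇒  Var(R_m) = 44.4350 / 6 = 7.4058
β = Cov / Var(R_m) = 7.5192 / 7.4058 = 1.0153
E(R) = R_f + β × MRP = 2.6% + 1.0153 × 8.9% = 11.64%

11.64%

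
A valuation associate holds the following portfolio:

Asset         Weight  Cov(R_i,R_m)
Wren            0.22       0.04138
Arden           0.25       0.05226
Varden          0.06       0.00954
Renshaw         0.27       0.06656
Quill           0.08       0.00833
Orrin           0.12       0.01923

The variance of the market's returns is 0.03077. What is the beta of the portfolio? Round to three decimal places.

1.420

β_Wren = 0.04138 / 0.03077 = 1.3448
β_Arden = 0.05226 / 0.03077 = 1.6984
β_Varden = 0.00954 / 0.03077 = 0.3100
β_Renshaw = 0.06656 / 0.03077 = 2.1631
β_Quill = 0.00833 / 0.03077 = 0.2707
β_Orrin = 0.01923 / 0.03077 = 0.6250
β_P = Σ w_i β_i = 0.22×1.3448 + 0.25×1.6984 + 0.06×0.3100 + 0.27×2.1631 + 0.08×0.2707 + 0.12×0.6250 = 1.4197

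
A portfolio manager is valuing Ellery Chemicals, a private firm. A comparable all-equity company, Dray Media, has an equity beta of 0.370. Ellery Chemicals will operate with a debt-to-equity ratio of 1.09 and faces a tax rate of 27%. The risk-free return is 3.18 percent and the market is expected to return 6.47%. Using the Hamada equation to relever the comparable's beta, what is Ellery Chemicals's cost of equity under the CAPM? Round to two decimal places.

β_L = β_U × [1 + (1 − t)(D/E)] = 0.370 × [1 + (1 − 0.27) × 1.09]
    = 0.370 × [1 + 0.73 × 1.09] = 0.370 × 1.7957 = 0.6644
MRP = 6.47% − 3.18% = 3.29%
E(R) = R_f + β_L × MRP = 3.18% + 0.6644 × 3.29% = 5.37%

5.37%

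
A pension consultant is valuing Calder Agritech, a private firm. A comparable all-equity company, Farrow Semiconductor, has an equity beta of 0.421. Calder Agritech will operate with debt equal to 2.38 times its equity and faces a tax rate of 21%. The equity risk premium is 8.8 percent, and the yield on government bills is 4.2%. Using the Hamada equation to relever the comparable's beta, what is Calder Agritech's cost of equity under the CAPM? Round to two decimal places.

14.87%

β_L = β_U × [1 + (1 − t)(D/E)] = 0.421 × [1 + (1 − 0.21) × 2.38]
    = 0.421 × [1 + 0.79 × 2.38] = 0.421 × 2.8802 = 1.2126
E(R) = R_f + β_L × MRP = 4.2% + 1.2126 × 8.8% = 14.87%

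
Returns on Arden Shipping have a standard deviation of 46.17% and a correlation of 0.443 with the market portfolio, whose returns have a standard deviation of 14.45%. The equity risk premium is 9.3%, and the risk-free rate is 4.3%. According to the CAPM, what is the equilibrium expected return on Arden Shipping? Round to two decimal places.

17.46%

β = ρ × σ_i / σ_m = 0.443 × 46.17% / 14.45% = 1.4155
E(R) = 4.3% + 1.4155 × 9.3% = 17.46%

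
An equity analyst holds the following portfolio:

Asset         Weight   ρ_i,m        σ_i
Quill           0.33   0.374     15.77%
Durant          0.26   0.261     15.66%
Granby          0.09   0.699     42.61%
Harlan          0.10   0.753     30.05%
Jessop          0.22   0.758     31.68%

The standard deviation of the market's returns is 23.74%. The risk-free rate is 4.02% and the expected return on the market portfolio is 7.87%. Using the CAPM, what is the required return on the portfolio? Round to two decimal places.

6.17%

β_Quill = 0.374 × 15.77% / 23.74% = 0.2484
β_Durant = 0.261 × 15.66% / 23.74% = 0.1722
β_Granby = 0.699 × 42.61% / 23.74% = 1.2546
β_Harlan = 0.753 × 30.05% / 23.74% = 0.9531
β_Jessop = 0.758 × 31.68% / 23.74% = 1.0115
β_P = Σ w_i β_i = 0.33×0.2484 + 0.26×0.1722 + 0.09×1.2546 + 0.10×0.9531 + 0.22×1.0115 = 0.5575
MRP = 7.87% − 4.02% = 3.85%
E(R_P) = R_f + β_P × MRP = 4.02% + 0.5575 × 3.85% = 6.17%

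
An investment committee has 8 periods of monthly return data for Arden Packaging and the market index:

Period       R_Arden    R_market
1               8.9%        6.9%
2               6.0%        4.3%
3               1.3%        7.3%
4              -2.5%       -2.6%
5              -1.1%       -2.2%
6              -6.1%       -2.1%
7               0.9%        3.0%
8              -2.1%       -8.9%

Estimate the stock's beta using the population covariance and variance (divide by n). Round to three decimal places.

Mean R_i = (8.9 + 6.0 + 1.3 − 2.5 − 1.1 − 6.1 + 0.9 − 2.1) / 8 = 0.6625%
Mean R_m = (6.9 + 4.3 + 7.3 − 2.6 − 2.2 − 2.1 + 3.0 − 8.9) / 8 = 0.7125%
Σ(R_i − R̄_i)(R_m − R̄_m) = 136.0438  ⇒  Cov = 136.0438 / 8 = 17.0055
Σ(R_m − R̄_m)² = 219.5488  ⇒  Var(R_m) = 219.5488 / 8 = 27.4436
β = Cov / Var(R_m) = 17.0055 / 27.4436 = 0.6197

0.620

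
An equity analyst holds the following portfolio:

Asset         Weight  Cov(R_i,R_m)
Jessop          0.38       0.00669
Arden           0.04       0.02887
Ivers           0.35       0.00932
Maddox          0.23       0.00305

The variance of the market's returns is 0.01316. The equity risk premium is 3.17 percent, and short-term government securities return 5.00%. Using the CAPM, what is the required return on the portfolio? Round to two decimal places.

β_Jessop = 0.00669 / 0.01316 = 0.5084
β_Arden = 0.02887 / 0.01316 = 2.1938
β_Ivers = 0.00932 / 0.01316 = 0.7082
β_Maddox = 0.00305 / 0.01316 = 0.2318
β_P = Σ w_i β_i = 0.38×0.5084 + 0.04×2.1938 + 0.35×0.7082 + 0.23×0.2318 = 0.5821
E(R_P) = R_f + β_P × MRP = 5.00% + 0.5821 × 3.17% = 6.85%

6.85%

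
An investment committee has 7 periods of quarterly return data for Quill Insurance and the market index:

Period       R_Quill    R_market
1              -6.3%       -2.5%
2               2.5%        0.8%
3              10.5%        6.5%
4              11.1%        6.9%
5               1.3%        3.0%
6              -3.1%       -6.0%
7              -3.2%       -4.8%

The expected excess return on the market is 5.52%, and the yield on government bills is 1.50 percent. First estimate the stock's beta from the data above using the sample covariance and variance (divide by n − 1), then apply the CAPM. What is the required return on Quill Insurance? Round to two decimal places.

8.06%

Mean R_i = (-6.3 + 2.5 + 10.5 + 11.1 + 1.3 − 3.1 − 3.2) / 7 = 1.8286%
Mean R_m = (-2.5 + 0.8 + 6.5 + 6.9 + 3.0 − 6.0 − 4.8) / 7 = 0.5571%
Σ(R_i − R̄_i)(R_m − R̄_m) = 193.3186  ⇒  Cov = 193.3186 / 6 = 32.2198
Σ(R_m − R̄_m)² = 162.6171  ⇒  Var(R_m) = 162.6171 / 6 = 27.1029
β = Cov / Var(R_m) = 32.2198 / 27.1029 = 1.1888
E(R) = R_f + β × MRP = 1.50% + 1.1888 × 5.52% = 8.06%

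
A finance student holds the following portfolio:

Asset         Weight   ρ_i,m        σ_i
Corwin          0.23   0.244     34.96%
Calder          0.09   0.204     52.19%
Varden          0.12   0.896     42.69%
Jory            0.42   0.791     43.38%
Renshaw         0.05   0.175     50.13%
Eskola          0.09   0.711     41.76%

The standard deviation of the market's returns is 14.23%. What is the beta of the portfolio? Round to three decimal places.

1.759

β_Corwin = 0.244 × 34.96% / 14.23% = 0.5995
β_Calder = 0.204 × 52.19% / 14.23% = 0.7482
β_Varden = 0.896 × 42.69% / 14.23% = 2.6880
β_Jory = 0.791 × 43.38% / 14.23% = 2.4114
β_Renshaw = 0.175 × 50.13% / 14.23% = 0.6165
β_Eskola = 0.711 × 41.76% / 14.23% = 2.0865
β_P = Σ w_i β_i = 0.23×0.5995 + 0.09×0.7482 + 0.12×2.6880 + 0.42×2.4114 + 0.05×0.6165 + 0.09×2.0865 = 1.7592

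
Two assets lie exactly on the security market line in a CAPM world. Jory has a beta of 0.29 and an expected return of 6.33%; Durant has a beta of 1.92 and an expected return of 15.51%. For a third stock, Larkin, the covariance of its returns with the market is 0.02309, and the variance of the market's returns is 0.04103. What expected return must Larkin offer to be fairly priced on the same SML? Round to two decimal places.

7.87%

MRP = (15.51% − 6.33%) / (1.92 − 0.29) = 5.6319%
R_f = 6.33% − 0.29 × 5.6319% = 4.6967%
β_Larkin = Cov / Var(R_m) = 0.02309 / 0.04103 = 0.5628
E(R_Larkin) = R_f + β × MRP = 4.6967% + 0.5628 × 5.6319% = 7.87%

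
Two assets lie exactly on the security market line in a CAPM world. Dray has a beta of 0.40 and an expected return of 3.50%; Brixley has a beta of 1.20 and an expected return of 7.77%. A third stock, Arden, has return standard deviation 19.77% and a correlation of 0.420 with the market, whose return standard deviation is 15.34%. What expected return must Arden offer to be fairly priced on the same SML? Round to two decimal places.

MRP = (7.77% − 3.50%) / (1.20 − 0.40) = 5.3375%
R_f = 3.50% − 0.40 × 5.3375% = 1.3650%
β_Arden = ρ·σ_i/σ_m = 0.420 × 19.77 / 15.34 = 0.5413
E(R_Arden) = R_f + β × MRP = 1.3650% + 0.5413 × 5.3375% = 4.25%

4.25%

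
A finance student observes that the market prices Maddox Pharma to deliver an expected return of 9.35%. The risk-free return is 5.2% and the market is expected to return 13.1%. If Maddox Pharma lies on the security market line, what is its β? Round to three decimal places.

MRP = 13.1% − 5.2% = 7.90%
β = (E(R) − R_f) / MRP = (9.35% − 5.2%) / 7.9% = 4.15% / 7.9% = 0.525

0.525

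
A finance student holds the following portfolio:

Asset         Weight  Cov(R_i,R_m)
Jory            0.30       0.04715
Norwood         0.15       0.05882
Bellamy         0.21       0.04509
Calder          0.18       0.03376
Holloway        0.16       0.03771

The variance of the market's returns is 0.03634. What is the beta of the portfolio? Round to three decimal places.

1.226

β_Jory = 0.04715 / 0.03634 = 1.2975
β_Norwood = 0.05882 / 0.03634 = 1.6186
β_Bellamy = 0.04509 / 0.03634 = 1.2408
β_Calder = 0.03376 / 0.03634 = 0.9290
β_Holloway = 0.03771 / 0.03634 = 1.0377
β_P = Σ w_i β_i = 0.30×1.2975 + 0.15×1.6186 + 0.21×1.2408 + 0.18×0.9290 + 0.16×1.0377 = 1.2259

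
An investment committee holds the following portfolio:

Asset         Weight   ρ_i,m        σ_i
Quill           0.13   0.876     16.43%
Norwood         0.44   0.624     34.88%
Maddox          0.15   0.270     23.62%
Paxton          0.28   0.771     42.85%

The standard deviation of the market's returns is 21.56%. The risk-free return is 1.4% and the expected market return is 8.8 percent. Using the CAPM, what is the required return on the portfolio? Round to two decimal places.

β_Quill = 0.876 × 16.43% / 21.56% = 0.6676
β_Norwood = 0.624 × 34.88% / 21.56% = 1.0095
β_Maddox = 0.270 × 23.62% / 21.56% = 0.2958
β_Paxton = 0.771 × 42.85% / 21.56% = 1.5323
β_P = Σ w_i β_i = 0.13×0.6676 + 0.44×1.0095 + 0.15×0.2958 + 0.28×1.5323 = 1.0044
MRP = 8.8% − 1.4% = 7.40%
E(R_P) = R_f + β_P × MRP = 1.4% + 1.0044 × 7.4% = 8.83%

8.83%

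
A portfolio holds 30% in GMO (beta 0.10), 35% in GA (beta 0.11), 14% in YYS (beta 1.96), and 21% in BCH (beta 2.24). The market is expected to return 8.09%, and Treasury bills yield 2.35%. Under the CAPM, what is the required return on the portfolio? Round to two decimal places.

7.02%

β_P = Σ w_i β_i = 0.30×0.10 + 0.35×0.11 + 0.14×1.96 + 0.21×2.24 = 0.8133
MRP = 8.09% − 2.35% = 5.74%
E(R_P) = R_f + β_P × MRP = 2.35% + 0.8133 × 5.74% = 7.02%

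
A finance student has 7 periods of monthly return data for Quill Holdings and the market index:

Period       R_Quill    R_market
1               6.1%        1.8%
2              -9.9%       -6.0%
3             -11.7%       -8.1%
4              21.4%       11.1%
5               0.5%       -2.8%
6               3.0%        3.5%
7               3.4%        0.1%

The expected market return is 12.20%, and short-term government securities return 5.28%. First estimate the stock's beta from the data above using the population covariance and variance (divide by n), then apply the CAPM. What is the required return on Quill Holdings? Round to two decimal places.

Mean R_i = (6.1 − 9.9 − 11.7 + 21.4 + 0.5 + 3.0 + 3.4) / 7 = 1.8286%
Mean R_m = (1.8 − 6.0 − 8.1 + 11.1 − 2.8 + 3.5 + 0.1) / 7 = -0.0571%
Σ(R_i − R̄_i)(R_m − R̄_m) = 412.8614  ⇒  Cov = 412.8614 / 7 = 58.9802
Σ(R_m − R̄_m)² = 248.1371  ⇒  Var(R_m) = 248.1371 / 7 = 35.4482
β = Cov / Var(R_m) = 58.9802 / 35.4482 = 1.6638
MRP = 12.20% − 5.28% = 6.92%
E(R) = R_f + β × MRP = 5.28% + 1.6638 × 6.92% = 16.79%

16.79%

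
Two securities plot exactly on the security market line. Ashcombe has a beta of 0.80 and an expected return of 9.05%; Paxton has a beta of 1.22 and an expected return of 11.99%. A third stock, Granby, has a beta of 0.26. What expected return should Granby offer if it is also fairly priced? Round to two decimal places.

5.27%

MRP (SML slope) = (11.99% − 9.05%) / (1.22 − 0.80) = 2.94% / 0.42 = 7.0000%
R_f (intercept) = 9.05% − 0.80 × 7.0000% = 3.4500%
E(R_Granby) = R_f + β × MRP = 3.4500% + 0.26 × 7.0000% = 5.27%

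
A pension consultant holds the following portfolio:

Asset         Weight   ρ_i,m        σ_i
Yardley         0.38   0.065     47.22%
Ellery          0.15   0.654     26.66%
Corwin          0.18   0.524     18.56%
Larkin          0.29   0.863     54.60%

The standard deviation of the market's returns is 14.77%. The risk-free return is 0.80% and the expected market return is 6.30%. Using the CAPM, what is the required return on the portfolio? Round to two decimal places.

7.95%

β_Yardley = 0.065 × 47.22% / 14.77% = 0.2078
β_Ellery = 0.654 × 26.66% / 14.77% = 1.1805
β_Corwin = 0.524 × 18.56% / 14.77% = 0.6585
β_Larkin = 0.863 × 54.60% / 14.77% = 3.1902
β_P = Σ w_i β_i = 0.38×0.2078 + 0.15×1.1805 + 0.18×0.6585 + 0.29×3.1902 = 1.2997
MRP = 6.30% − 0.80% = 5.50%
E(R_P) = R_f + β_P × MRP = 0.80% + 1.2997 × 5.50% = 7.95%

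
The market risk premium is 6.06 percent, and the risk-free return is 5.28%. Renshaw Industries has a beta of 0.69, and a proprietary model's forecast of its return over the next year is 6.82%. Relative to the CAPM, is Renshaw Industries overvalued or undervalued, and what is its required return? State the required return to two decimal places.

Overvalued; required return 9.46%

Required return = R_f + β·MRP = 5.28% + 0.69 × 6.06% = 9.46%
Forecast 6.82% < required 9.46% → the stock plots below the SML → overvalued.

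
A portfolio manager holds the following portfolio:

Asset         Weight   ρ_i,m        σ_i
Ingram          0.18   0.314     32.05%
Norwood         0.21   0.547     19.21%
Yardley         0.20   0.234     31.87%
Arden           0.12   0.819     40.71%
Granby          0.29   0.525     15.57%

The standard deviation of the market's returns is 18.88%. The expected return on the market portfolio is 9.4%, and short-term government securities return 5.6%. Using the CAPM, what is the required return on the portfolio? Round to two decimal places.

β_Ingram = 0.314 × 32.05% / 18.88% = 0.5330
β_Norwood = 0.547 × 19.21% / 18.88% = 0.5566
β_Yardley = 0.234 × 31.87% / 18.88% = 0.3950
β_Arden = 0.819 × 40.71% / 18.88% = 1.7660
β_Granby = 0.525 × 15.57% / 18.88% = 0.4330
β_P = Σ w_i β_i = 0.18×0.5330 + 0.21×0.5566 + 0.20×0.3950 + 0.12×1.7660 + 0.29×0.4330 = 0.6293
MRP = 9.4% − 5.6% = 3.80%
E(R_P) = R_f + β_P × MRP = 5.6% + 0.6293 × 3.8% = 7.99%

7.99%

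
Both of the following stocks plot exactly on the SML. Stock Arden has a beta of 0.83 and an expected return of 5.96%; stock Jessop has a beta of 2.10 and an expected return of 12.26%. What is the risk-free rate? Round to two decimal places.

1.84%

Both satisfy E(R) = R_f + β·MRP, so the slope of the SML is
MRP = (12.26% − 5.96%) / (2.10 − 0.83) = 6.30% / 1.27 = 4.9606%
R_f = E(R_Arden) − β_Arden·MRP = 5.96% − 0.83 × 4.9606% = 1.8427%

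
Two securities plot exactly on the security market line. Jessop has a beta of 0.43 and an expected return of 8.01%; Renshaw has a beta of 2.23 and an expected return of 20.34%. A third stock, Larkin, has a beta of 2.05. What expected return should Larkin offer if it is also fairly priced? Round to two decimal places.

19.11%

MRP (SML slope) = (20.34% − 8.01%) / (2.23 − 0.43) = 12.33% / 1.80 = 6.8500%
R_f (intercept) = 8.01% − 0.43 × 6.8500% = 5.0645%
E(R_Larkin) = R_f + β × MRP = 5.0645% + 2.05 × 6.8500% = 19.11%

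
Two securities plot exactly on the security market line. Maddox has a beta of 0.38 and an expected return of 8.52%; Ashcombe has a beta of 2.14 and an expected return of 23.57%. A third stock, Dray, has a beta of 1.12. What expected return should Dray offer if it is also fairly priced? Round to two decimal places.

14.85%

MRP (SML slope) = (23.57% − 8.52%) / (2.14 − 0.38) = 15.05% / 1.76 = 8.5511%
R_f (intercept) = 8.52% − 0.38 × 8.5511% = 5.2706%
E(R_Dray) = R_f + β × MRP = 5.2706% + 1.12 × 8.5511% = 14.85%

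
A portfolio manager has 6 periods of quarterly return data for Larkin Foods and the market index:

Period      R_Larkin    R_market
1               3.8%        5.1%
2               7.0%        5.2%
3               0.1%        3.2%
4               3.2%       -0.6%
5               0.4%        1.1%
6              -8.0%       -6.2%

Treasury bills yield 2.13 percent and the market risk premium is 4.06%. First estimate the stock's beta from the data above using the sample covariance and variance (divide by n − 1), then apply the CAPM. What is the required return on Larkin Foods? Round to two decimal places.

6.30%

Mean R_i = (3.8 + 7.0 + 0.1 + 3.2 + 0.4 − 8.0) / 6 = 1.0833%
Mean R_m = (5.1 + 5.2 + 3.2 − 0.6 + 1.1 − 6.2) / 6 = 1.3000%
Σ(R_i − R̄_i)(R_m − R̄_m) = 95.7700  ⇒  Cov = 95.7700 / 5 = 19.1540
Σ(R_m − R̄_m)² = 93.1600  ⇒  Var(R_m) = 93.1600 / 5 = 18.6320
β = Cov / Var(R_m) = 19.1540 / 18.6320 = 1.0280
E(R) = R_f + β × MRP = 2.13% + 1.0280 × 4.06% = 6.30%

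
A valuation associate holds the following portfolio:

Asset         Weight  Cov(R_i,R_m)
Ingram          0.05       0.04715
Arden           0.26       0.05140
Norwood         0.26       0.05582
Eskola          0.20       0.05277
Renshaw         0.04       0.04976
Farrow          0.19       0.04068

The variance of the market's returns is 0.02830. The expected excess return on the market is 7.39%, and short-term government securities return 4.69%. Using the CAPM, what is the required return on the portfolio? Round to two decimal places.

β_Ingram = 0.04715 / 0.02830 = 1.6661
β_Arden = 0.05140 / 0.02830 = 1.8163
β_Norwood = 0.05582 / 0.02830 = 1.9724
β_Eskola = 0.05277 / 0.02830 = 1.8647
β_Renshaw = 0.04976 / 0.02830 = 1.7583
β_Farrow = 0.04068 / 0.02830 = 1.4375
β_P = Σ w_i β_i = 0.05×1.6661 + 0.26×1.8163 + 0.26×1.9724 + 0.20×1.8647 + 0.04×1.7583 + 0.19×1.4375 = 1.7848
E(R_P) = R_f + β_P × MRP = 4.69% + 1.7848 × 7.39% = 17.88%

17.88%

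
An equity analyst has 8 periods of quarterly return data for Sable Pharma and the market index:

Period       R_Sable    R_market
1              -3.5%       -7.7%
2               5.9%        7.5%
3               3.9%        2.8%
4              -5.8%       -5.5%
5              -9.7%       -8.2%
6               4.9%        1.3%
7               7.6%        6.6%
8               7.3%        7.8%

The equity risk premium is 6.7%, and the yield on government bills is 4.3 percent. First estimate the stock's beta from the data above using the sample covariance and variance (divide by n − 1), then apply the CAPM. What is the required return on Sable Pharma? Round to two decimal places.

Mean R_i = (-3.5 + 5.9 + 3.9 − 5.8 − 9.7 + 4.9 + 7.6 + 7.3) / 8 = 1.3250%
Mean R_m = (-7.7 + 7.5 + 2.8 − 5.5 − 8.2 + 1.3 + 6.6 + 7.8) / 8 = 0.5750%
Σ(R_i − R̄_i)(R_m − R̄_m) = 300.9350  ⇒  Cov = 300.9350 / 7 = 42.9907
Σ(R_m − R̄_m)² = 324.3150  ⇒  Var(R_m) = 324.3150 / 7 = 46.3307
β = Cov / Var(R_m) = 42.9907 / 46.3307 = 0.9279
E(R) = R_f + β × MRP = 4.3% + 0.9279 × 6.7% = 10.52%

10.52%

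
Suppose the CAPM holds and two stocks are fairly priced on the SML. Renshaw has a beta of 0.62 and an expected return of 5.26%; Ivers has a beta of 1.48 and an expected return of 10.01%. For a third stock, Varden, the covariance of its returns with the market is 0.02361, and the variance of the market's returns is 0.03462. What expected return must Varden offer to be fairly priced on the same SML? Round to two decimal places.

5.60%

MRP = (10.01% − 5.26%) / (1.48 − 0.62) = 5.5233%
R_f = 5.26% − 0.62 × 5.5233% = 1.8356%
β_Varden = Cov / Var(R_m) = 0.02361 / 0.03462 = 0.6820
E(R_Varden) = R_f + β × MRP = 1.8356% + 0.6820 × 5.5233% = 5.60%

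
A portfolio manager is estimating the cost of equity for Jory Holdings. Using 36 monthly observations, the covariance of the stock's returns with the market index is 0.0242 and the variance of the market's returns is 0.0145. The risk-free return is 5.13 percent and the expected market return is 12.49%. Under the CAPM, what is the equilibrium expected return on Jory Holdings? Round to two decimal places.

17.41%

β = Cov(R_i, R_m) / Var(R_m) = 0.0242 / 0.0145 = 1.6690
MRP = 12.49% − 5.13% = 7.36%
E(R) = R_f + β × MRP = 5.13% + 1.6690 × 7.36% = 17.41%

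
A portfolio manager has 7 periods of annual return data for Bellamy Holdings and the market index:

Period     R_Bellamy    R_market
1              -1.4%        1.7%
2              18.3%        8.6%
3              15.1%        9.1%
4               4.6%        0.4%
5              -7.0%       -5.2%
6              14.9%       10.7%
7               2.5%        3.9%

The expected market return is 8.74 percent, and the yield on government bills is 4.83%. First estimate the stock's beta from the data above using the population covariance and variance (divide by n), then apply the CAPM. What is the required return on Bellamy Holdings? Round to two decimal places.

10.93%

Mean R_i = (-1.4 + 18.3 + 15.1 + 4.6 − 7.0 + 14.9 + 2.5) / 7 = 6.7143%
Mean R_m = (1.7 + 8.6 + 9.1 + 0.4 − 5.2 + 10.7 + 3.9) / 7 = 4.1714%
Σ(R_i − R̄_i)(R_m − R̄_m) = 303.7729  ⇒  Cov = 303.7729 / 7 = 43.3961
Σ(R_m − R̄_m)² = 194.7543  ⇒  Var(R_m) = 194.7543 / 7 = 27.8220
β = Cov / Var(R_m) = 43.3961 / 27.8220 = 1.5598
MRP = 8.74% − 4.83% = 3.91%
E(R) = R_f + β × MRP = 4.83% + 1.5598 × 3.91% = 10.93%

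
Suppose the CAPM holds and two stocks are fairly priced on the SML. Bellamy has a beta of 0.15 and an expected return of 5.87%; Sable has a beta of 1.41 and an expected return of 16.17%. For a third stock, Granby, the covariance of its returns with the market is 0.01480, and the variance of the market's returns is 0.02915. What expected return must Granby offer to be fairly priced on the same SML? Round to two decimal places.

8.79%

MRP = (16.17% − 5.87%) / (1.41 − 0.15) = 8.1746%
R_f = 5.87% − 0.15 × 8.1746% = 4.6438%
β_Granby = Cov / Var(R_m) = 0.01480 / 0.02915 = 0.5077
E(R_Granby) = R_f + β × MRP = 4.6438% + 0.5077 × 8.1746% = 8.79%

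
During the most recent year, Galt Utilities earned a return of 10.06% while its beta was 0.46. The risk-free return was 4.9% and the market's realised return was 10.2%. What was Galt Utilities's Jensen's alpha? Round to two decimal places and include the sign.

Market excess return = 10.2% − 4.9% = 5.30%
CAPM benchmark = R_f + β(R_m − R_f) = 4.9% + 0.46 × 5.3% = 7.3380%
α = actual − benchmark = 10.06% − 7.3380% = +2.72%

+2.72%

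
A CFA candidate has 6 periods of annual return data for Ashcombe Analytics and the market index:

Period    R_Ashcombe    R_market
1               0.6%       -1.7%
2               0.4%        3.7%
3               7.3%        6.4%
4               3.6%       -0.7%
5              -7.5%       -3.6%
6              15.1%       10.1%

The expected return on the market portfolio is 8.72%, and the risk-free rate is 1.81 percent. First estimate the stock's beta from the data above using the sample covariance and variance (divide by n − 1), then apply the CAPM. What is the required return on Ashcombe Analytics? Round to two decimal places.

10.63%

Mean R_i = (0.6 + 0.4 + 7.3 + 3.6 − 7.5 + 15.1) / 6 = 3.2500%
Mean R_m = (-1.7 + 3.7 + 6.4 − 0.7 − 3.6 + 10.1) / 6 = 2.3667%
Σ(R_i − R̄_i)(R_m − R̄_m) = 178.0200  ⇒  Cov = 178.0200 / 5 = 35.6040
Σ(R_m − R̄_m)² = 139.3933  ⇒  Var(R_m) = 139.3933 / 5 = 27.8787
β = Cov / Var(R_m) = 35.6040 / 27.8787 = 1.2771
MRP = 8.72% − 1.81% = 6.91%
E(R) = R_f + β × MRP = 1.81% + 1.2771 × 6.91% = 10.63%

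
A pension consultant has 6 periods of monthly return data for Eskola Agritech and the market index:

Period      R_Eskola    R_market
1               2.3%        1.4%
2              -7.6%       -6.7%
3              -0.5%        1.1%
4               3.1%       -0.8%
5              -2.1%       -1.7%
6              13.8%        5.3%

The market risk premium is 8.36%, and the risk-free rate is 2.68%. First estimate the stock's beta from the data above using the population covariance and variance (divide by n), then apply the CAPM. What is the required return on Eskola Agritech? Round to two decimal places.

16.37%

Mean R_i = (2.3 − 7.6 − 0.5 + 3.1 − 2.1 + 13.8) / 6 = 1.5000%
Mean R_m = (1.4 − 6.7 + 1.1 − 0.8 − 1.7 + 5.3) / 6 = -0.2333%
Σ(R_i − R̄_i)(R_m − R̄_m) = 129.9200  ⇒  Cov = 129.9200 / 6 = 21.6533
Σ(R_m − R̄_m)² = 79.3533  ⇒  Var(R_m) = 79.3533 / 6 = 13.2256
β = Cov / Var(R_m) = 21.6533 / 13.2256 = 1.6372
E(R) = R_f + β × MRP = 2.68% + 1.6372 × 8.36% = 16.37%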